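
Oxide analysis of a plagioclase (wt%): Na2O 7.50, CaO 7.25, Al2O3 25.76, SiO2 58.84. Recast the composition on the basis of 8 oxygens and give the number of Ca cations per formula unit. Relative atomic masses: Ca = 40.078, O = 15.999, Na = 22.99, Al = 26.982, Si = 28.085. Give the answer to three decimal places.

0.349 Ca apfu

Na2O: 7.50/61.979 = 0.12101 mol → 0.24202 mol Na, 0.12101 mol O.
CaO: 7.25/56.077 = 0.12929 mol → 0.12929 mol Ca, 0.12929 mol O.
Al2O3: 25.76/101.961 = 0.25265 mol → 0.50530 mol Al, 0.75795 mol O.
SiO2: 58.84/60.083 = 0.97931 mol → 0.97931 mol Si, 1.95862 mol O.
Total oxygen = 2.96687 mol. Normalization factor = 8/2.96687 = 2.69644.
Ca per 8 O = 0.12929 × 2.69644 = 0.349.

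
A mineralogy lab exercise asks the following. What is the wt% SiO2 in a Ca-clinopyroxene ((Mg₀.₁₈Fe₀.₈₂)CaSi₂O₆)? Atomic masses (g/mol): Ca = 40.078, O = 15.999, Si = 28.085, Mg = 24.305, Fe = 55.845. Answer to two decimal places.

49.57 wt%

Formula mass = 242.410 g/mol.
2 Si → 2.0000 mol SiO2 per formula unit; M(SiO2) = 60.083, so SiO2 mass = 120.166 g.
120.166/242.410 × 100 = 49.57 wt%.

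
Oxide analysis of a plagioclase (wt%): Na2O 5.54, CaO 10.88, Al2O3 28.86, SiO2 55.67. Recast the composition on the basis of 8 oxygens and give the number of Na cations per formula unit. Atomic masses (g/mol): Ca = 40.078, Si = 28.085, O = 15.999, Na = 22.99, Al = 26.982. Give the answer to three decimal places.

0.479 Na apfu

5.54 wt% Na2O ÷ 61.979 g/mol = 0.08939 mol, giving 0.17878 Na and 0.08939 O.
10.88 wt% CaO ÷ 56.077 g/mol = 0.19402 mol, giving 0.19402 Ca and 0.19402 O.
28.86 wt% Al2O3 ÷ 101.961 g/mol = 0.28305 mol, giving 0.56610 Al and 0.84915 O.
55.67 wt% SiO2 ÷ 60.083 g/mol = 0.92655 mol, giving 0.92655 Si and 1.85310 O.
Oxygen sums to 2.98566; scaling by 8/2.98566 = 2.67947 puts the formula on 8 O.
Na: 0.17878 × 2.67947 = 0.479 atoms per formula unit.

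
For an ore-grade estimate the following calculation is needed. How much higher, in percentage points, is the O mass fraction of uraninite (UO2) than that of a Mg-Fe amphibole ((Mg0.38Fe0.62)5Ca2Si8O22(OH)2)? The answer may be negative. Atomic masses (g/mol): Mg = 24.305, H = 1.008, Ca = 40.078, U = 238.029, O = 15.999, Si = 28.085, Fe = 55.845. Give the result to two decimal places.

-30.34 percentage points

M(UO2) = 270.027 g/mol, so wt% O = 31.998/270.027 × 100 = 11.85%.
M((Mg0.38Fe0.62)5Ca2Si8O22(OH)2) = 910.127 g/mol, so wt% O = 383.976/910.127 × 100 = 42.19%.
11.85 − 42.19 = -30.34 pp.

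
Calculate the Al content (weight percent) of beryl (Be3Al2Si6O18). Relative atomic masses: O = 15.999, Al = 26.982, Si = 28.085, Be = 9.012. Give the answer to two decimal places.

10.04 weight percent

Formula mass = 3*9.012 + 2*26.982 + 6*28.085 + 18*15.999 = 537.492 g/mol, of which 53.964 g is Al.
So Al makes up 53.964/537.492 = 0.1004 of the mass, i.e. 10.04%.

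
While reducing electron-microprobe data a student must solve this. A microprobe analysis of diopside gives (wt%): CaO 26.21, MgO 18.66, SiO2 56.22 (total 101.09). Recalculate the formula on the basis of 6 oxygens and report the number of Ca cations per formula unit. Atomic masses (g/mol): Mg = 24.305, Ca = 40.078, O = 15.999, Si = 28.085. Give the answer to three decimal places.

1.001 Ca apfu

CaO (M=56.077): mol = 0.46739; Ca = 0.46739, O = 0.46739.
MgO (M=40.304): mol = 0.46298; Mg = 0.46298, O = 0.46298.
SiO2 (M=60.083): mol = 0.93571; Si = 0.93571, O = 1.87142.
ΣO = 2.80179; factor = 6/ΣO = 2.14149.
Ca apfu = 0.46739 × 2.14149 = 1.001.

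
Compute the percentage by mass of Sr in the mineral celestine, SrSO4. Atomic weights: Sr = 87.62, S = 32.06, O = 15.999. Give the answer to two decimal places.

47.70 mass %

Formula mass = 1·87.62 + 1·32.06 + 4·15.999 = 183.676 g/mol, of which 87.620 g is Sr.
So Sr makes up 87.620/183.676 = 0.4770 of the mass, i.e. 47.70%.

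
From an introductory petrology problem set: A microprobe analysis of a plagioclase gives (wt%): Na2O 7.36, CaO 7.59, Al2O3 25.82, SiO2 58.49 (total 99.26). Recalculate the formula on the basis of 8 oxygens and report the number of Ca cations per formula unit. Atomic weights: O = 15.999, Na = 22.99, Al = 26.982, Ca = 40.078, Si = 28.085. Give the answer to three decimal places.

Na2O: 7.36/61.979 = 0.11875 mol → 0.23750 mol Na, 0.11875 mol O.
CaO: 7.59/56.077 = 0.13535 mol → 0.13535 mol Ca, 0.13535 mol O.
Al2O3: 25.82/101.961 = 0.25323 mol → 0.50646 mol Al, 0.75969 mol O.
SiO2: 58.49/60.083 = 0.97349 mol → 0.97349 mol Si, 1.94698 mol O.
Total oxygen = 2.96077 mol. Normalization factor = 8/2.96077 = 2.70200.
Ca per 8 O = 0.13535 × 2.70200 = 0.366.

0.366 Ca apfu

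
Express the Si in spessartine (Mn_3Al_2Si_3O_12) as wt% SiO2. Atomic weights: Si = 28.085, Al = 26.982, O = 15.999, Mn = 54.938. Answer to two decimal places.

M(Mn_3Al_2Si_3O_12) = 495.021 g/mol; M(SiO2) = 60.083 g/mol.
Moles SiO2 per formula unit = 3 Si ÷ 1 = 3.0000.
SiO2 fraction = (3.0000 × 60.083) / 495.021 = 180.249/495.021 = 0.3641.

36.41 wt%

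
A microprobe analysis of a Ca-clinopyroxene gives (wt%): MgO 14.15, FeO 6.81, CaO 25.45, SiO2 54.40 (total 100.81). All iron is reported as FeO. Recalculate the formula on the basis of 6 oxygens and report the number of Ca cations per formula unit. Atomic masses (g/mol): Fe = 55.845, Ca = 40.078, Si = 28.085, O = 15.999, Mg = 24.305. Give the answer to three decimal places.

MgO: 14.15/40.304 = 0.35108 mol → 0.35108 mol Mg, 0.35108 mol O.
FeO: 6.81/71.844 = 0.09479 mol → 0.09479 mol Fe, 0.09479 mol O.
CaO: 25.45/56.077 = 0.45384 mol → 0.45384 mol Ca, 0.45384 mol O.
SiO2: 54.40/60.083 = 0.90541 mol → 0.90541 mol Si, 1.81082 mol O.
Total oxygen = 2.71053 mol. Normalization factor = 6/2.71053 = 2.21359.
Ca per 6 O = 0.45384 × 2.21359 = 1.005.

1.005 Ca apfu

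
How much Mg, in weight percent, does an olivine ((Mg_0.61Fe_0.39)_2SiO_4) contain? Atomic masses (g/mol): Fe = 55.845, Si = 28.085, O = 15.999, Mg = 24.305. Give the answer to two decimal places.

17.94 weight percent

Molar mass of (Mg_0.61Fe_0.39)_2SiO_4: 1.22·24.305 + 0.78·55.845 + 1·28.085 + 4·15.999 = 165.292 g/mol.
Mass of Mg per formula unit: 1.22 × 24.305 = 29.652 g.
Weight fraction Mg = 29.652 / 165.292 = 0.1794.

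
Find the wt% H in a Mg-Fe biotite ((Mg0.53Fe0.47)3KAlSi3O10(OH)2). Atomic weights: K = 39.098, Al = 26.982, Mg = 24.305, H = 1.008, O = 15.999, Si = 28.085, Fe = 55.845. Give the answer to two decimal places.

Formula mass = 1.59×24.305 + 1.41×55.845 + 1×39.098 + 1×26.982 + 3×28.085 + 12×15.999 + 2×1.008 = 461.725 g/mol, of which 2.016 g is H.
So H makes up 2.016/461.725 = 0.0044 of the mass, i.e. 0.44%.

0.44 weight percent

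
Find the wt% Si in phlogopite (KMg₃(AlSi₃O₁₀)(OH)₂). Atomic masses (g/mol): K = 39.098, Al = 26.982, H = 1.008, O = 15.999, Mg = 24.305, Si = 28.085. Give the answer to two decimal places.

20.19 mass %

Molar mass of KMg₃(AlSi₃O₁₀)(OH)₂: 1·39.098 + 3·24.305 + 1·26.982 + 3·28.085 + 12·15.999 + 2·1.008 = 417.254 g/mol.
Mass of Si per formula unit: 3 × 28.085 = 84.255 g.
Weight fraction Si = 84.255 / 417.254 = 0.2019.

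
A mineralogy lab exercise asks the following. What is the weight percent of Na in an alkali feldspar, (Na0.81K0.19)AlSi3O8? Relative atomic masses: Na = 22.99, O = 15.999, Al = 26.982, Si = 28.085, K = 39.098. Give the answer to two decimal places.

Formula mass = 0.81·22.99 + 0.19·39.098 + 1·26.982 + 3·28.085 + 8·15.999 = 265.280 g/mol, of which 18.622 g is Na.
So Na makes up 18.622/265.280 = 0.0702 of the mass, i.e. 7.02%.

7.02 weight percent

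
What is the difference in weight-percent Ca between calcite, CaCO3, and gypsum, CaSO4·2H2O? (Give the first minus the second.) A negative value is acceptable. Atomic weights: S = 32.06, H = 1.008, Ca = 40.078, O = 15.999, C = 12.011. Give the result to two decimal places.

16.76 percentage points

M(CaCO3) = 100.086 g/mol, so wt% Ca = 40.078/100.086 × 100 = 40.04%.
M(CaSO4·2H2O) = 172.164 g/mol, so wt% Ca = 40.078/172.164 × 100 = 23.28%.
40.04 − 23.28 = 16.76 pp.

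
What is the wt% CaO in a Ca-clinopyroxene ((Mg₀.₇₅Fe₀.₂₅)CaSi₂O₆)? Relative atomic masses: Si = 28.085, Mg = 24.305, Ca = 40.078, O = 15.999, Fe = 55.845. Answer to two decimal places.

M((Mg₀.₇₅Fe₀.₂₅)CaSi₂O₆) = 224.432 g/mol; M(CaO) = 56.077 g/mol.
Moles CaO per formula unit = 1 Ca ÷ 1 = 1.0000.
CaO fraction = (1.0000 × 56.077) / 224.432 = 56.077/224.432 = 0.2499.

24.99 wt%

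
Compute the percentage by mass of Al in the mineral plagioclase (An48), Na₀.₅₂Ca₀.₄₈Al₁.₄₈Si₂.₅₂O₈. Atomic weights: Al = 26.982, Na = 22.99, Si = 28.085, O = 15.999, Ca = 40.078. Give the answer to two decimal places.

14.80 wt%

Formula mass = 0.52·22.99 + 0.48·40.078 + 1.48·26.982 + 2.52·28.085 + 8·15.999 = 269.892 g/mol, of which 39.933 g is Al.
So Al makes up 39.933/269.892 = 0.1480 of the mass, i.e. 14.80%.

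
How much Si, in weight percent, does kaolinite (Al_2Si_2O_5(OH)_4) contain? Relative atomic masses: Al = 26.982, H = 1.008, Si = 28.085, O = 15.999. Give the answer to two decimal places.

21.76 weight percent

Molar mass of Al_2Si_2O_5(OH)_4: 2×26.982 + 2×28.085 + 9×15.999 + 4×1.008 = 258.157 g/mol.
Mass of Si per formula unit: 2 × 28.085 = 56.170 g.
Weight fraction Si = 56.170 / 258.157 = 0.2176.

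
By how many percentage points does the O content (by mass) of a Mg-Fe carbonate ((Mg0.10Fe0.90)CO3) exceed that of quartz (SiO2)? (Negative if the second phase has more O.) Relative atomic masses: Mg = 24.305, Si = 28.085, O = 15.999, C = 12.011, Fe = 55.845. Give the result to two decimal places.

-10.67 percentage points

M((Mg0.10Fe0.90)CO3) = 112.699 g/mol, so wt% O = 47.997/112.699 × 100 = 42.59%.
M(SiO2) = 60.083 g/mol, so wt% O = 31.998/60.083 × 100 = 53.26%.
42.59 − 53.26 = -10.67 pp.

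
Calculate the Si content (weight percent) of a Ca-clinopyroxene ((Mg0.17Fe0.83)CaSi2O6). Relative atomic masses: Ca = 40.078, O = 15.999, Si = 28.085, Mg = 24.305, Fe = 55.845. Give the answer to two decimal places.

23.14 weight percent

Molar mass of (Mg0.17Fe0.83)CaSi2O6: 0.17·24.305 + 0.83·55.845 + 1·40.078 + 2·28.085 + 6·15.999 = 242.725 g/mol.
Mass of Si per formula unit: 2 × 28.085 = 56.170 g.
Weight fraction Si = 56.170 / 242.725 = 0.2314.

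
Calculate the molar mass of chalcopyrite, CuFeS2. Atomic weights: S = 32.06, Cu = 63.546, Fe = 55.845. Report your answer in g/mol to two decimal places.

183.51 g/mol

M = 1*63.546 + 1*55.845 + 2*32.06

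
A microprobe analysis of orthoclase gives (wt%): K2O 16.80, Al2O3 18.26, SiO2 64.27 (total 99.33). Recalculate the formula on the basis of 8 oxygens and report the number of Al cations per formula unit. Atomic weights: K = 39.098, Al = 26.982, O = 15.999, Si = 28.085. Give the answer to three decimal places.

K2O (M=94.195): mol = 0.17835; K = 0.35670, O = 0.17835.
Al2O3 (M=101.961): mol = 0.17909; Al = 0.35818, O = 0.53727.
SiO2 (M=60.083): mol = 1.06969; Si = 1.06969, O = 2.13938.
ΣO = 2.85500; factor = 8/ΣO = 2.80210.
Al apfu = 0.35818 × 2.80210 = 1.004.

1.004 Al apfu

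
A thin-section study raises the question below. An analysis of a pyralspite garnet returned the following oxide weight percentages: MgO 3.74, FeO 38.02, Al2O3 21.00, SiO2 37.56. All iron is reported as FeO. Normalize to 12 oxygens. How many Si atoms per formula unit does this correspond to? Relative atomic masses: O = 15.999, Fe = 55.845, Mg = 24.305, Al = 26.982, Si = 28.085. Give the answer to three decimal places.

MgO (M=40.304): mol = 0.09279; Mg = 0.09279, O = 0.09279.
FeO (M=71.844): mol = 0.52920; Fe = 0.52920, O = 0.52920.
Al2O3 (M=101.961): mol = 0.20596; Al = 0.41192, O = 0.61788.
SiO2 (M=60.083): mol = 0.62514; Si = 0.62514, O = 1.25028.
ΣO = 2.49015; factor = 12/ΣO = 4.81899.
Si apfu = 0.62514 × 4.81899 = 3.013.

3.013 Si apfu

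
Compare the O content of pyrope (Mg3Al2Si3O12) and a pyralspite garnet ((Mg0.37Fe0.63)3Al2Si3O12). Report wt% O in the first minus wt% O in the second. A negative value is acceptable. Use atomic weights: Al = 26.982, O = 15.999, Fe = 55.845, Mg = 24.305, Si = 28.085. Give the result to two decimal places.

O in Mg3Al2Si3O12: molar mass 403.122 g/mol; 12×15.999 = 191.988 g → 47.63 wt%.
O in (Mg0.37Fe0.63)3Al2Si3O12: molar mass 462.733 g/mol; 12×15.999 = 191.988 g → 41.49 wt%.
Difference = 47.63 − 41.49 = 6.14 percentage points.

6.14 percentage points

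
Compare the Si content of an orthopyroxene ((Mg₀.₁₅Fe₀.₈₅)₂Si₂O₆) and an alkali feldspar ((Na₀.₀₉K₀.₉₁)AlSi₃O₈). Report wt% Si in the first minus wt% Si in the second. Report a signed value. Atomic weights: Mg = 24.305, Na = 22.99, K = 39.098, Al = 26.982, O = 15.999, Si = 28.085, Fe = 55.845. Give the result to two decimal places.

First mineral: 56.170 g Si in 254.392 g formula = 22.08 wt% Si.
Second mineral: 84.255 g Si in 276.877 g formula = 30.43 wt% Si.
22.08% − 30.43% gives a difference of -8.35 percentage points.

-8.35 percentage points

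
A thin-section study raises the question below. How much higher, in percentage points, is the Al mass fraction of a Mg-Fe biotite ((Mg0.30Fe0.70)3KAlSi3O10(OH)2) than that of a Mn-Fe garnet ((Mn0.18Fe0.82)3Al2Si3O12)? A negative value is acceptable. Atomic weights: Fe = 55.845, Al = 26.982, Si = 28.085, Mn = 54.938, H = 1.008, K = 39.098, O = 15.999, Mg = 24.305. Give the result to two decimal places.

M((Mg0.30Fe0.70)3KAlSi3O10(OH)2) = 483.488 g/mol, so wt% Al = 26.982/483.488 × 100 = 5.58%.
M((Mn0.18Fe0.82)3Al2Si3O12) = 497.252 g/mol, so wt% Al = 53.964/497.252 × 100 = 10.85%.
5.58 − 10.85 = -5.27 pp.

-5.27 percentage points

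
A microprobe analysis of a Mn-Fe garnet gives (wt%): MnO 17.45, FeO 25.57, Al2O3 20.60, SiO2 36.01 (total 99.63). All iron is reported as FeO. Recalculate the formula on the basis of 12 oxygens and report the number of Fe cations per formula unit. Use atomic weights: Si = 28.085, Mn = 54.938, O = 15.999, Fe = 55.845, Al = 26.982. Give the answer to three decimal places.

MnO: 17.45/70.937 = 0.24599 mol → 0.24599 mol Mn, 0.24599 mol O.
FeO: 25.57/71.844 = 0.35591 mol → 0.35591 mol Fe, 0.35591 mol O.
Al2O3: 20.60/101.961 = 0.20204 mol → 0.40408 mol Al, 0.60612 mol O.
SiO2: 36.01/60.083 = 0.59934 mol → 0.59934 mol Si, 1.19868 mol O.
Total oxygen = 2.40670 mol. Normalization factor = 12/2.40670 = 4.98608.
Fe per 12 O = 0.35591 × 4.98608 = 1.775.

1.775 Fe apfu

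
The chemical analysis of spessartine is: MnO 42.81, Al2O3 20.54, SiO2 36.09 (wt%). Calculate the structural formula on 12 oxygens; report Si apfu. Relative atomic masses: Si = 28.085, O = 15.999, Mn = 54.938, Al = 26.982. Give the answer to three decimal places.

MnO (M=70.937): mol = 0.60349; Mn = 0.60349, O = 0.60349.
Al2O3 (M=101.961): mol = 0.20145; Al = 0.40290, O = 0.60435.
SiO2 (M=60.083): mol = 0.60067; Si = 0.60067, O = 1.20134.
ΣO = 2.40918; factor = 12/ΣO = 4.98095.
Si apfu = 0.60067 × 4.98095 = 2.992.

2.992 Si apfu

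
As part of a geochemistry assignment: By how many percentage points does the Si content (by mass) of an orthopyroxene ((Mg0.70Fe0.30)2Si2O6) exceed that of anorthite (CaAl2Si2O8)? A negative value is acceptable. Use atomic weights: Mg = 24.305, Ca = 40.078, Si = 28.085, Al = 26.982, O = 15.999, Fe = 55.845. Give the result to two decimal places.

5.38 percentage points

Si in (Mg0.70Fe0.30)2Si2O6: molar mass 219.698 g/mol; 2×28.085 = 56.170 g → 25.57 wt%.
Si in CaAl2Si2O8: molar mass 278.204 g/mol; 2×28.085 = 56.170 g → 20.19 wt%.
Difference = 25.57 − 20.19 = 5.38 percentage points.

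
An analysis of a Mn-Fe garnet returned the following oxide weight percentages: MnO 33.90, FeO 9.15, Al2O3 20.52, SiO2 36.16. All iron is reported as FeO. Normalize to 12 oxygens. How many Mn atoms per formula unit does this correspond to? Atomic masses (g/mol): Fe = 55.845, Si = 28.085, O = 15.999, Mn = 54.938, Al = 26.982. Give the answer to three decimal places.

2.377 Mn apfu

MnO: 33.90/70.937 = 0.47789 mol → 0.47789 mol Mn, 0.47789 mol O.
FeO: 9.15/71.844 = 0.12736 mol → 0.12736 mol Fe, 0.12736 mol O.
Al2O3: 20.52/101.961 = 0.20125 mol → 0.40250 mol Al, 0.60375 mol O.
SiO2: 36.16/60.083 = 0.60183 mol → 0.60183 mol Si, 1.20366 mol O.
Total oxygen = 2.41266 mol. Normalization factor = 12/2.41266 = 4.97376.
Mn per 12 O = 0.47789 × 4.97376 = 2.377.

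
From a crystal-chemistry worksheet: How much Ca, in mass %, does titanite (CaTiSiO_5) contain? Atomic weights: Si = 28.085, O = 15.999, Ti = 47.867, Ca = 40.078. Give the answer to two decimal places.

Molar mass of CaTiSiO_5: 1·40.078 + 1·47.867 + 1·28.085 + 5·15.999 = 196.025 g/mol.
Mass of Ca per formula unit: 1 × 40.078 = 40.078 g.
Weight fraction Ca = 40.078 / 196.025 = 0.2045.

20.45 mass %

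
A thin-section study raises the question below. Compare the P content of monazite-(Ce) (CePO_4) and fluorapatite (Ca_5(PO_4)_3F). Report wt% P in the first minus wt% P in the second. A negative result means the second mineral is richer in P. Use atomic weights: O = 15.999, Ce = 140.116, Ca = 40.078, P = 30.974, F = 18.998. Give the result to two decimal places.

P in CePO_4: molar mass 235.086 g/mol; 1×30.974 = 30.974 g → 13.18 wt%.
P in Ca_5(PO_4)_3F: molar mass 504.298 g/mol; 3×30.974 = 92.922 g → 18.43 wt%.
Difference = 13.18 − 18.43 = -5.25 percentage points.

-5.25 percentage points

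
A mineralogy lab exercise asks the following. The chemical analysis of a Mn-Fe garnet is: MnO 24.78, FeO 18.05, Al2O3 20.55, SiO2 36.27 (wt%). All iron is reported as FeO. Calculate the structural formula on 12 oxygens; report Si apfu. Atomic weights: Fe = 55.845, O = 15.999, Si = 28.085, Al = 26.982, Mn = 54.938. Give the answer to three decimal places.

3.003 Si apfu

MnO: 24.78/70.937 = 0.34932 mol → 0.34932 mol Mn, 0.34932 mol O.
FeO: 18.05/71.844 = 0.25124 mol → 0.25124 mol Fe, 0.25124 mol O.
Al2O3: 20.55/101.961 = 0.20155 mol → 0.40310 mol Al, 0.60465 mol O.
SiO2: 36.27/60.083 = 0.60366 mol → 0.60366 mol Si, 1.20732 mol O.
Total oxygen = 2.41253 mol. Normalization factor = 12/2.41253 = 4.97403.
Si per 12 O = 0.60366 × 4.97403 = 3.003.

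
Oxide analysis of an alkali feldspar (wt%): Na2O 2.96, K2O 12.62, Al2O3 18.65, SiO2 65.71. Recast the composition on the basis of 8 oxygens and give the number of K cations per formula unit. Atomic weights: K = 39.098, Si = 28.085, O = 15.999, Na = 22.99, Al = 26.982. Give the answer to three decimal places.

0.735 K apfu

Na2O: 2.96/61.979 = 0.04776 mol → 0.09552 mol Na, 0.04776 mol O.
K2O: 12.62/94.195 = 0.13398 mol → 0.26796 mol K, 0.13398 mol O.
Al2O3: 18.65/101.961 = 0.18291 mol → 0.36582 mol Al, 0.54873 mol O.
SiO2: 65.71/60.083 = 1.09365 mol → 1.09365 mol Si, 2.18730 mol O.
Total oxygen = 2.91777 mol. Normalization factor = 8/2.91777 = 2.74182.
K per 8 O = 0.26796 × 2.74182 = 0.735.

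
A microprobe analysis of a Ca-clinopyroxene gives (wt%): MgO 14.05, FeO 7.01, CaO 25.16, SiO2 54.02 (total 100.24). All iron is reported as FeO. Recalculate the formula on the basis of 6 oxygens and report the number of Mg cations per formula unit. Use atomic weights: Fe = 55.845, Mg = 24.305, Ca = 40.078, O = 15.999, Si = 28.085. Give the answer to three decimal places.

14.05 wt% MgO ÷ 40.304 g/mol = 0.34860 mol, giving 0.34860 Mg and 0.34860 O.
7.01 wt% FeO ÷ 71.844 g/mol = 0.09757 mol, giving 0.09757 Fe and 0.09757 O.
25.16 wt% CaO ÷ 56.077 g/mol = 0.44867 mol, giving 0.44867 Ca and 0.44867 O.
54.02 wt% SiO2 ÷ 60.083 g/mol = 0.89909 mol, giving 0.89909 Si and 1.79818 O.
Oxygen sums to 2.69302; scaling by 6/2.69302 = 2.22798 puts the formula on 6 O.
Mg: 0.34860 × 2.22798 = 0.777 atoms per formula unit.

0.777 Mg apfu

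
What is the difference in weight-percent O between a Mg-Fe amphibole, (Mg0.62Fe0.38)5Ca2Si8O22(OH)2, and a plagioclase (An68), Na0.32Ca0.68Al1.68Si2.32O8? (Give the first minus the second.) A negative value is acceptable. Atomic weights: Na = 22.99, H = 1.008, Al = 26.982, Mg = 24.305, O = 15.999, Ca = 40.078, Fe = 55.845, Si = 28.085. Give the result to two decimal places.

-2.85 percentage points

M((Mg0.62Fe0.38)5Ca2Si8O22(OH)2) = 872.279 g/mol, so wt% O = 383.976/872.279 × 100 = 44.02%.
M(Na0.32Ca0.68Al1.68Si2.32O8) = 273.089 g/mol, so wt% O = 127.992/273.089 × 100 = 46.87%.
44.02 − 46.87 = -2.85 pp.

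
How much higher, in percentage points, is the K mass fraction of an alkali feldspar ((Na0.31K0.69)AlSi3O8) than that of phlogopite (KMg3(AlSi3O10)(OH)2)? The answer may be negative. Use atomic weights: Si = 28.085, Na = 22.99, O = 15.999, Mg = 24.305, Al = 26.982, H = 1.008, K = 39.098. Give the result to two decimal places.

0.50 percentage points

K in (Na0.31K0.69)AlSi3O8: molar mass 273.334 g/mol; 0.69×39.098 = 26.978 g → 9.87 wt%.
K in KMg3(AlSi3O10)(OH)2: molar mass 417.254 g/mol; 1×39.098 = 39.098 g → 9.37 wt%.
Difference = 9.87 − 9.37 = 0.50 percentage points.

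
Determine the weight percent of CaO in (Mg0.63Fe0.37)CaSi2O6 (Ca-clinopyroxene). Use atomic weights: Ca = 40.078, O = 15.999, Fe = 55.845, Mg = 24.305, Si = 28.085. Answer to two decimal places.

Formula mass = 228.217 g/mol.
1 Ca → 1.0000 mol CaO per formula unit; M(CaO) = 56.077, so CaO mass = 56.077 g.
56.077/228.217 × 100 = 24.57 wt%.

24.57 wt%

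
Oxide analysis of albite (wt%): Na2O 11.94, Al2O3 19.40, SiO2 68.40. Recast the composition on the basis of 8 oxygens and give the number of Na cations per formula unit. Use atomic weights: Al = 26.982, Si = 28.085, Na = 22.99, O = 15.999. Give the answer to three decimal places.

1.014 Na apfu

11.94 wt% Na2O ÷ 61.979 g/mol = 0.19265 mol, giving 0.38530 Na and 0.19265 O.
19.40 wt% Al2O3 ÷ 101.961 g/mol = 0.19027 mol, giving 0.38054 Al and 0.57081 O.
68.40 wt% SiO2 ÷ 60.083 g/mol = 1.13843 mol, giving 1.13843 Si and 2.27686 O.
Oxygen sums to 3.04032; scaling by 8/3.04032 = 2.63130 puts the formula on 8 O.
Na: 0.38530 × 2.63130 = 1.014 atoms per formula unit.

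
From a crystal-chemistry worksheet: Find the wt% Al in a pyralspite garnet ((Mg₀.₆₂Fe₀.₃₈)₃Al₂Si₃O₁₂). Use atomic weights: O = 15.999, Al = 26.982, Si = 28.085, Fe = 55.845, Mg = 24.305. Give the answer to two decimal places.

12.29 weight percent

Molar mass of (Mg₀.₆₂Fe₀.₃₈)₃Al₂Si₃O₁₂: 1.86×24.305 + 1.14×55.845 + 2×26.982 + 3×28.085 + 12×15.999 = 439.078 g/mol.
Mass of Al per formula unit: 2 × 26.982 = 53.964 g.
Weight fraction Al = 53.964 / 439.078 = 0.1229.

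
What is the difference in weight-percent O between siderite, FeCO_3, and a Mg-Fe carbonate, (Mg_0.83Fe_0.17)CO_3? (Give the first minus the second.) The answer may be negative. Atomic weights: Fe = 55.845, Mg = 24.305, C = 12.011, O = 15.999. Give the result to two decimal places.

O in FeCO_3: molar mass 115.853 g/mol; 3×15.999 = 47.997 g → 41.43 wt%.
O in (Mg_0.83Fe_0.17)CO_3: molar mass 89.675 g/mol; 3×15.999 = 47.997 g → 53.52 wt%.
Difference = 41.43 − 53.52 = -12.09 percentage points.

-12.09 percentage points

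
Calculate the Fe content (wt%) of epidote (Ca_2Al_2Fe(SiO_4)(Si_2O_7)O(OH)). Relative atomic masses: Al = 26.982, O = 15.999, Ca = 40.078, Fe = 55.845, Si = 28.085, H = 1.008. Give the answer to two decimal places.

Molar mass of Ca_2Al_2Fe(SiO_4)(Si_2O_7)O(OH): 2×40.078 + 2×26.982 + 1×55.845 + 3×28.085 + 13×15.999 + 1×1.008 = 483.215 g/mol.
Mass of Fe per formula unit: 1 × 55.845 = 55.845 g.
Weight fraction Fe = 55.845 / 483.215 = 0.1156.

11.56 wt%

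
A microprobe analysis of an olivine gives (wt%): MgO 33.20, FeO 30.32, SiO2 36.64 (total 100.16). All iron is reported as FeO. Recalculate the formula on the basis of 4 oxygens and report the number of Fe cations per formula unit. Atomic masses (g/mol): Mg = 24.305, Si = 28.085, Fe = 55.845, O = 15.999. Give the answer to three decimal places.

MgO (M=40.304): mol = 0.82374; Mg = 0.82374, O = 0.82374.
FeO (M=71.844): mol = 0.42203; Fe = 0.42203, O = 0.42203.
SiO2 (M=60.083): mol = 0.60982; Si = 0.60982, O = 1.21964.
ΣO = 2.46541; factor = 4/ΣO = 1.62245.
Fe apfu = 0.42203 × 1.62245 = 0.685.

0.685 Fe apfu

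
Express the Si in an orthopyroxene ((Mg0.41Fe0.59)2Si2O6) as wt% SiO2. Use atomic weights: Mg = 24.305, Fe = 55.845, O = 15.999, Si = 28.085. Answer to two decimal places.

50.49 wt%

Formula mass = 237.991 g/mol.
2 Si → 2.0000 mol SiO2 per formula unit; M(SiO2) = 60.083, so SiO2 mass = 120.166 g.
120.166/237.991 × 100 = 50.49 wt%.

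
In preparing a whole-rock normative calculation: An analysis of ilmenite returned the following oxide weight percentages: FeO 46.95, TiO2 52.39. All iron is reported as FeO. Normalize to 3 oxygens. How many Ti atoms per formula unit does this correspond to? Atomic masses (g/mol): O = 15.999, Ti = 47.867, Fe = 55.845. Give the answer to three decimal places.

1.001 Ti apfu

46.95 wt% FeO ÷ 71.844 g/mol = 0.65350 mol, giving 0.65350 Fe and 0.65350 O.
52.39 wt% TiO2 ÷ 79.865 g/mol = 0.65598 mol, giving 0.65598 Ti and 1.31196 O.
Oxygen sums to 1.96546; scaling by 3/1.96546 = 1.52636 puts the formula on 3 O.
Ti: 0.65598 × 1.52636 = 1.001 atoms per formula unit.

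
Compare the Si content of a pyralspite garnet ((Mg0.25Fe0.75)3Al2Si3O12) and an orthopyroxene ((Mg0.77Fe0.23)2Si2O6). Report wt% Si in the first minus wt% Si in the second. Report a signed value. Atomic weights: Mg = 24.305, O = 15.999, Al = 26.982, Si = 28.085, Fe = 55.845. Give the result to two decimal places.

First mineral: 84.255 g Si in 474.087 g formula = 17.77 wt% Si.
Second mineral: 56.170 g Si in 215.282 g formula = 26.09 wt% Si.
17.77% − 26.09% gives a difference of -8.32 percentage points.

-8.32 percentage points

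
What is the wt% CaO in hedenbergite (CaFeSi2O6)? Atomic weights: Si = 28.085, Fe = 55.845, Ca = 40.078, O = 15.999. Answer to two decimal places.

M(CaFeSi2O6) = 248.087 g/mol; M(CaO) = 56.077 g/mol.
Moles CaO per formula unit = 1 Ca ÷ 1 = 1.0000.
CaO fraction = (1.0000 × 56.077) / 248.087 = 56.077/248.087 = 0.2260.

22.60 wt%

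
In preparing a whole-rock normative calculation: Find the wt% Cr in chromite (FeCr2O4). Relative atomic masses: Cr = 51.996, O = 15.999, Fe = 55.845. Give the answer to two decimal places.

Formula mass = 1·55.845 + 2·51.996 + 4·15.999 = 223.833 g/mol, of which 103.992 g is Cr.
So Cr makes up 103.992/223.833 = 0.4646 of the mass, i.e. 46.46%.

46.46 mass %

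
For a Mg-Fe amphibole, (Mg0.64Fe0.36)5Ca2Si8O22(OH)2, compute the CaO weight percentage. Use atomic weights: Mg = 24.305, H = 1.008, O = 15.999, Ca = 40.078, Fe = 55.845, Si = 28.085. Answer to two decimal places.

Formula mass = 869.125 g/mol.
2 Ca → 2.0000 mol CaO per formula unit; M(CaO) = 56.077, so CaO mass = 112.154 g.
112.154/869.125 × 100 = 12.90 wt%.

12.90 wt%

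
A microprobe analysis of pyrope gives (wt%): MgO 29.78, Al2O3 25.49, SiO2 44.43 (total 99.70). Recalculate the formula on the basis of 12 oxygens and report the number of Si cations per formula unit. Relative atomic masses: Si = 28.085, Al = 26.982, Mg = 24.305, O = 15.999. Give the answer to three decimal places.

29.78 wt% MgO ÷ 40.304 g/mol = 0.73888 mol, giving 0.73888 Mg and 0.73888 O.
25.49 wt% Al2O3 ÷ 101.961 g/mol = 0.25000 mol, giving 0.50000 Al and 0.75000 O.
44.43 wt% SiO2 ÷ 60.083 g/mol = 0.73948 mol, giving 0.73948 Si and 1.47896 O.
Oxygen sums to 2.96784; scaling by 12/2.96784 = 4.04334 puts the formula on 12 O.
Si: 0.73948 × 4.04334 = 2.990 atoms per formula unit.

2.990 Si apfu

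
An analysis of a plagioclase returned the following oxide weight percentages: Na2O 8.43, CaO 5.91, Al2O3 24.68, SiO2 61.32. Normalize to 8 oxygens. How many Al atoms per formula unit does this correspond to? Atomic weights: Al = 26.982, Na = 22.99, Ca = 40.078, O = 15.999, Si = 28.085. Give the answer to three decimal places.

1.287 Al apfu

Na2O (M=61.979): mol = 0.13601; Na = 0.27202, O = 0.13601.
CaO (M=56.077): mol = 0.10539; Ca = 0.10539, O = 0.10539.
Al2O3 (M=101.961): mol = 0.24205; Al = 0.48410, O = 0.72615.
SiO2 (M=60.083): mol = 1.02059; Si = 1.02059, O = 2.04118.
ΣO = 3.00873; factor = 8/ΣO = 2.65893.
Al apfu = 0.48410 × 2.65893 = 1.287.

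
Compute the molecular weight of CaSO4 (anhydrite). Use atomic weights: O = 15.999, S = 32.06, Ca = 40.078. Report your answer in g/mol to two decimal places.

M = 1×40.078 + 1×32.06 + 4×15.999

136.13 g/mol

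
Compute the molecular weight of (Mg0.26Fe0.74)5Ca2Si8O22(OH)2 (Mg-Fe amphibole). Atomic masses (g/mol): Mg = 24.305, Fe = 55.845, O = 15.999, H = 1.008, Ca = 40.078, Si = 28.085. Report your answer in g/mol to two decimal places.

Mg: 1.30 × 24.305 = 31.5965
Fe: 3.70 × 55.845 = 206.6265
Ca: 2 × 40.078 = 80.1560
Si: 8 × 28.085 = 224.6800
O: 24 × 15.999 = 383.9760
H: 2 × 1.008 = 2.0160
Summing the contributions gives the formula mass.

929.05 g/mol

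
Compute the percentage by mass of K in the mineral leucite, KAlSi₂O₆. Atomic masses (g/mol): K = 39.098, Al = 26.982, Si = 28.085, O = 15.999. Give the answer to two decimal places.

Formula mass = 1·39.098 + 1·26.982 + 2·28.085 + 6·15.999 = 218.244 g/mol, of which 39.098 g is K.
So K makes up 39.098/218.244 = 0.1791 of the mass, i.e. 17.91%.

17.91 wt%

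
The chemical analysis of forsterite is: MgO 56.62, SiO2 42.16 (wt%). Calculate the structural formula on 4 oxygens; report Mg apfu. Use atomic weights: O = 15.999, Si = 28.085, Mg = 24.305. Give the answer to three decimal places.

56.62 wt% MgO ÷ 40.304 g/mol = 1.40482 mol, giving 1.40482 Mg and 1.40482 O.
42.16 wt% SiO2 ÷ 60.083 g/mol = 0.70170 mol, giving 0.70170 Si and 1.40340 O.
Oxygen sums to 2.80822; scaling by 4/2.80822 = 1.42439 puts the formula on 4 O.
Mg: 1.40482 × 1.42439 = 2.001 atoms per formula unit.

2.001 Mg apfu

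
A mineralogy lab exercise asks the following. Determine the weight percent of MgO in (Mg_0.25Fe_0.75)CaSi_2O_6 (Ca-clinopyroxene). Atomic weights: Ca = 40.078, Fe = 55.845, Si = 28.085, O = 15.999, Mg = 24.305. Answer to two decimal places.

Formula mass = 240.202 g/mol.
0.25 Mg → 0.2500 mol MgO per formula unit; M(MgO) = 40.304, so MgO mass = 10.076 g.
10.076/240.202 × 100 = 4.19 wt%.

4.19 wt%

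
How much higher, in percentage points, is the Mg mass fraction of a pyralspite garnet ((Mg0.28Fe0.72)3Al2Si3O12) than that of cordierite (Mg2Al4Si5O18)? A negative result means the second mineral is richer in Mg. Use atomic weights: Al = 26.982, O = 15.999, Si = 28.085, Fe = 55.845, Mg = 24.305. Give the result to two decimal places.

M((Mg0.28Fe0.72)3Al2Si3O12) = 471.248 g/mol, so wt% Mg = 20.416/471.248 × 100 = 4.33%.
M(Mg2Al4Si5O18) = 584.945 g/mol, so wt% Mg = 48.610/584.945 × 100 = 8.31%.
4.33 − 8.31 = -3.98 pp.

-3.98 percentage points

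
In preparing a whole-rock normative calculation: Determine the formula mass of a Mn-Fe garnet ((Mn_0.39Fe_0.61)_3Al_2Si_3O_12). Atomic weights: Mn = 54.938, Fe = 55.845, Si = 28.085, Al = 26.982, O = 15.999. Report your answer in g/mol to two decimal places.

M = 1.17·54.938 + 1.83·55.845 + 2·26.982 + 3·28.085 + 12·15.999

496.68 g/mol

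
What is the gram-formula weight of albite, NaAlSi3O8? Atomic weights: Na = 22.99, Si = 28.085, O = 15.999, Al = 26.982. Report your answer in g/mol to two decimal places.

M = 1(22.99) + 1(26.982) + 3(28.085) + 8(15.999)

262.22 g/mol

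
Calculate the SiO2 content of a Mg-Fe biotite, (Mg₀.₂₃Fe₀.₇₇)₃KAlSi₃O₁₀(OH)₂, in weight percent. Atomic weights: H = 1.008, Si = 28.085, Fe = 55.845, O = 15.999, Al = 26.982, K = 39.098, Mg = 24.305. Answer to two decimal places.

36.78 wt%

Molar mass of (Mg₀.₂₃Fe₀.₇₇)₃KAlSi₃O₁₀(OH)₂ = 0.69×24.305 + 2.31×55.845 + 1×39.098 + 1×26.982 + 3×28.085 + 12×15.999 + 2×1.008 = 490.111 g/mol.
Each formula unit contains 3 Si, equivalent to 3/1 = 3.0000 mol SiO2.
M(SiO2) = 1×28.085 + 2×15.999 = 60.083 g/mol.
Mass of SiO2 per formula unit = 3.0000 × 60.083 = 180.249 g.
SiO2 wt% = 180.249 / 490.111 × 100 = 36.78%.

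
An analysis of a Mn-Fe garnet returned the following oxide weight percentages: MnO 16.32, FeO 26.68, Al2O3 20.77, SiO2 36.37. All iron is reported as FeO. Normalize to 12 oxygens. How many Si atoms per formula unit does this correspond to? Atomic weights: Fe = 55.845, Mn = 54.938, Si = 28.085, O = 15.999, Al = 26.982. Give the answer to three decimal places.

2.998 Si apfu

MnO (M=70.937): mol = 0.23006; Mn = 0.23006, O = 0.23006.
FeO (M=71.844): mol = 0.37136; Fe = 0.37136, O = 0.37136.
Al2O3 (M=101.961): mol = 0.20371; Al = 0.40742, O = 0.61113.
SiO2 (M=60.083): mol = 0.60533; Si = 0.60533, O = 1.21066.
ΣO = 2.42321; factor = 12/ΣO = 4.95211.
Si apfu = 0.60533 × 4.95211 = 2.998.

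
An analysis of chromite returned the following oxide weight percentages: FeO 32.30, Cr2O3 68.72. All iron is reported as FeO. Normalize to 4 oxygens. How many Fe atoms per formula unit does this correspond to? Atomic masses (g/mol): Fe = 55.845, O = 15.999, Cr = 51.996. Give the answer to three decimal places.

0.996 Fe apfu

32.30 wt% FeO ÷ 71.844 g/mol = 0.44959 mol, giving 0.44959 Fe and 0.44959 O.
68.72 wt% Cr2O3 ÷ 151.989 g/mol = 0.45214 mol, giving 0.90428 Cr and 1.35642 O.
Oxygen sums to 1.80601; scaling by 4/1.80601 = 2.21483 puts the formula on 4 O.
Fe: 0.44959 × 2.21483 = 0.996 atoms per formula unit.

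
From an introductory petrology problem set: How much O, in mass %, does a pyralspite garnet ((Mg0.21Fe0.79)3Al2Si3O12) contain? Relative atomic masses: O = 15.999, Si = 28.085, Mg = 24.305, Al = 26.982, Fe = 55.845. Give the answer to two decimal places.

Formula mass = 0.63·24.305 + 2.37·55.845 + 2·26.982 + 3·28.085 + 12·15.999 = 477.872 g/mol, of which 191.988 g is O.
So O makes up 191.988/477.872 = 0.4018 of the mass, i.e. 40.18%.

40.18 mass %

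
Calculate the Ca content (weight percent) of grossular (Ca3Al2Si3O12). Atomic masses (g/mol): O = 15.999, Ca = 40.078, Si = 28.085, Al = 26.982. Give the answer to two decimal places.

26.69 weight percent

M(Ca3Al2Si3O12) = 450.441 g/mol.
Ca contributes 3 × 40.078 = 120.234 g per mole.
120.234/450.441 = 0.2669 → 26.69%.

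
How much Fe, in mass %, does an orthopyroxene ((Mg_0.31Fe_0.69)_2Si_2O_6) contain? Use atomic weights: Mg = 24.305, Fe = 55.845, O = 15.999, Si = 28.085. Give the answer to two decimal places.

31.55 mass %

Formula mass = 0.62*24.305 + 1.38*55.845 + 2*28.085 + 6*15.999 = 244.299 g/mol, of which 77.066 g is Fe.
So Fe makes up 77.066/244.299 = 0.3155 of the mass, i.e. 31.55%.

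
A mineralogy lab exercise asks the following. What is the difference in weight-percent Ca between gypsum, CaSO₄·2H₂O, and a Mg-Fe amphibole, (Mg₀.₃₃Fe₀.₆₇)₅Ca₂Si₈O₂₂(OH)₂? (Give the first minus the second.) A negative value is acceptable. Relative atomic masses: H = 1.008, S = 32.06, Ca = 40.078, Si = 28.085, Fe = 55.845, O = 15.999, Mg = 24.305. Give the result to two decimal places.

First mineral: 40.078 g Ca in 172.164 g formula = 23.28 wt% Ca.
Second mineral: 80.156 g Ca in 918.012 g formula = 8.73 wt% Ca.
23.28% − 8.73% gives a difference of 14.55 percentage points.

14.55 percentage points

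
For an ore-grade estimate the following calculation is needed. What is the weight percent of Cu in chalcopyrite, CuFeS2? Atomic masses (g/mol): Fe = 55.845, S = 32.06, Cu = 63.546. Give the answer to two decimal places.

Formula mass = 1×63.546 + 1×55.845 + 2×32.06 = 183.511 g/mol, of which 63.546 g is Cu.
So Cu makes up 63.546/183.511 = 0.3463 of the mass, i.e. 34.63%.

34.63 weight percent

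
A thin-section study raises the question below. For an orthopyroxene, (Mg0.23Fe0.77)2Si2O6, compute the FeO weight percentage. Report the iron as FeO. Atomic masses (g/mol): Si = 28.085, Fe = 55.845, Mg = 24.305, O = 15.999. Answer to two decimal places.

M((Mg0.23Fe0.77)2Si2O6) = 249.346 g/mol; M(FeO) = 71.844 g/mol.
Moles FeO per formula unit = 1.54 Fe ÷ 1 = 1.5400.
FeO fraction = (1.5400 × 71.844) / 249.346 = 110.640/249.346 = 0.4437.

44.37 wt%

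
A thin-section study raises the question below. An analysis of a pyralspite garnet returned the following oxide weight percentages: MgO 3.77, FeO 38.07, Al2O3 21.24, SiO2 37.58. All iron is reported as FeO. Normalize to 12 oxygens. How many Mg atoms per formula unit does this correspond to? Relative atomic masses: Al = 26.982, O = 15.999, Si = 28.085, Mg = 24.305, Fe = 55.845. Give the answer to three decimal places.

0.449 Mg apfu

3.77 wt% MgO ÷ 40.304 g/mol = 0.09354 mol, giving 0.09354 Mg and 0.09354 O.
38.07 wt% FeO ÷ 71.844 g/mol = 0.52990 mol, giving 0.52990 Fe and 0.52990 O.
21.24 wt% Al2O3 ÷ 101.961 g/mol = 0.20831 mol, giving 0.41662 Al and 0.62493 O.
37.58 wt% SiO2 ÷ 60.083 g/mol = 0.62547 mol, giving 0.62547 Si and 1.25094 O.
Oxygen sums to 2.49931; scaling by 12/2.49931 = 4.80133 puts the formula on 12 O.
Mg: 0.09354 × 4.80133 = 0.449 atoms per formula unit.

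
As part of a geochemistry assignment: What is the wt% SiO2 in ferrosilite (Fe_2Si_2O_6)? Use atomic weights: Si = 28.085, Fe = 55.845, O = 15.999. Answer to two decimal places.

45.54 wt%

Formula mass = 263.854 g/mol.
2 Si → 2.0000 mol SiO2 per formula unit; M(SiO2) = 60.083, so SiO2 mass = 120.166 g.
120.166/263.854 × 100 = 45.54 wt%.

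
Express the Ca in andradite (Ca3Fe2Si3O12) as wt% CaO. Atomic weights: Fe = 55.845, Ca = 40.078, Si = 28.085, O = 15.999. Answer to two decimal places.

33.11 wt%

Formula mass = 508.167 g/mol.
3 Ca → 3.0000 mol CaO per formula unit; M(CaO) = 56.077, so CaO mass = 168.231 g.
168.231/508.167 × 100 = 33.11 wt%.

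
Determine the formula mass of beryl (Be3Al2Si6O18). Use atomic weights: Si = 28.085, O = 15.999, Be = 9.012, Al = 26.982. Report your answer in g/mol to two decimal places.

537.49 g/mol

M = 3·9.012 + 2·26.982 + 6·28.085 + 18·15.999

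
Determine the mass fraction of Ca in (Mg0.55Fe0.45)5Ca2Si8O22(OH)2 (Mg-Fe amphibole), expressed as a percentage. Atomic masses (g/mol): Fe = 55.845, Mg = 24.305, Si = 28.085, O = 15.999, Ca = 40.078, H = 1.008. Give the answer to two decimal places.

9.07 weight percent

Molar mass of (Mg0.55Fe0.45)5Ca2Si8O22(OH)2: 2.75*24.305 + 2.25*55.845 + 2*40.078 + 8*28.085 + 24*15.999 + 2*1.008 = 883.318 g/mol.
Mass of Ca per formula unit: 2 × 40.078 = 80.156 g.
Weight fraction Ca = 80.156 / 883.318 = 0.0907.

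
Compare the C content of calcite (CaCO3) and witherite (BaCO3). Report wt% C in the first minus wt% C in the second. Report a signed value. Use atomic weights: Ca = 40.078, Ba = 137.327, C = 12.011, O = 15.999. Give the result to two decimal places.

5.91 percentage points

M(CaCO3) = 100.086 g/mol, so wt% C = 12.011/100.086 × 100 = 12.00%.
M(BaCO3) = 197.335 g/mol, so wt% C = 12.011/197.335 × 100 = 6.09%.
12.00 − 6.09 = 5.91 pp.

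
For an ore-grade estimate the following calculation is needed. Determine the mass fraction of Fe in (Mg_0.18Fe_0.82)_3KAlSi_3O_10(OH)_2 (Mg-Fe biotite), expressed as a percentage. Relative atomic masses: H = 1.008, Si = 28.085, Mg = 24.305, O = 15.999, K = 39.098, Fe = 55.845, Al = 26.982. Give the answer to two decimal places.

M((Mg_0.18Fe_0.82)_3KAlSi_3O_10(OH)_2) = 494.842 g/mol.
Fe contributes 2.46 × 55.845 = 137.379 g per mole.
137.379/494.842 = 0.2776 → 27.76%.

27.76 wt%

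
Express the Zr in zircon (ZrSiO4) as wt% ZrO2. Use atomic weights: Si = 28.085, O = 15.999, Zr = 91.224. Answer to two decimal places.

Molar mass of ZrSiO4 = 1×91.224 + 1×28.085 + 4×15.999 = 183.305 g/mol.
Each formula unit contains 1 Zr, equivalent to 1/1 = 1.0000 mol ZrO2.
M(ZrO2) = 1×91.224 + 2×15.999 = 123.222 g/mol.
Mass of ZrO2 per formula unit = 1.0000 × 123.222 = 123.222 g.
ZrO2 wt% = 123.222 / 183.305 × 100 = 67.22%.

67.22 wt%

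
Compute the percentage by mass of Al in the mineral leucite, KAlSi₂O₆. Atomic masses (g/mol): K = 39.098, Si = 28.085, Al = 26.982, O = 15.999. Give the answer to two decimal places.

12.36 wt%

M(KAlSi₂O₆) = 218.244 g/mol.
Al contributes 1 × 26.982 = 26.982 g per mole.
26.982/218.244 = 0.1236 → 12.36%.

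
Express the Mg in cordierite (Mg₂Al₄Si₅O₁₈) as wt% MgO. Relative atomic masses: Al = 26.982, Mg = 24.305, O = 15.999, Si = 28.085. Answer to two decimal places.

Molar mass of Mg₂Al₄Si₅O₁₈ = 2·24.305 + 4·26.982 + 5·28.085 + 18·15.999 = 584.945 g/mol.
Each formula unit contains 2 Mg, equivalent to 2/1 = 2.0000 mol MgO.
M(MgO) = 1×24.305 + 1×15.999 = 40.304 g/mol.
Mass of MgO per formula unit = 2.0000 × 40.304 = 80.608 g.
MgO wt% = 80.608 / 584.945 × 100 = 13.78%.

13.78 wt%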